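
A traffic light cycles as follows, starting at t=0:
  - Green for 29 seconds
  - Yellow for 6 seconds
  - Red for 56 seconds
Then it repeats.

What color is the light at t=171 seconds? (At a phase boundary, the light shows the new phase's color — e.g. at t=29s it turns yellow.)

Cycle length = 29 + 6 + 56 = 91s
t = 171, phase_t = 171 mod 91 = 80
80 >= 35 → RED

Answer: red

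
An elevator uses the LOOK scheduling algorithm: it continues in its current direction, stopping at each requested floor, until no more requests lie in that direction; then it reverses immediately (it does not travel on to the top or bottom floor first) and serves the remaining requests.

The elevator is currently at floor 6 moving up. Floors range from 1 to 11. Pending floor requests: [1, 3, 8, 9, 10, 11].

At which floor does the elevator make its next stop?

Answer: 8

Derivation:
Current floor: 6, direction: up
Requests above: [8, 9, 10, 11]
Requests below: [1, 3]
Moving up and requests lie above → nearest above is min([8, 9, 10, 11]) = 8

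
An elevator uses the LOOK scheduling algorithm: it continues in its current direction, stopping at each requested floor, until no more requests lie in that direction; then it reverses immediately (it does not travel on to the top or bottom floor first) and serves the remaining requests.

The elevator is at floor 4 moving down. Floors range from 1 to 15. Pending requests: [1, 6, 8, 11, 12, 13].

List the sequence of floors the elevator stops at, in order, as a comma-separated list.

Current: 4, moving DOWN
Serve below first (descending): [1]
Then reverse, serve above (ascending): [6, 8, 11, 12, 13]

Answer: 1, 6, 8, 11, 12, 13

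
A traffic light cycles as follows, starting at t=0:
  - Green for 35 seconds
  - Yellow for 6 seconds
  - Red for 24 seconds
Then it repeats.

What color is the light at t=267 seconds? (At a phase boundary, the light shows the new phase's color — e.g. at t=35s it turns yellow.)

Answer: green

Derivation:
Cycle length = 35 + 6 + 24 = 65s
t = 267, phase_t = 267 mod 65 = 7
7 < 35 (green end) → GREEN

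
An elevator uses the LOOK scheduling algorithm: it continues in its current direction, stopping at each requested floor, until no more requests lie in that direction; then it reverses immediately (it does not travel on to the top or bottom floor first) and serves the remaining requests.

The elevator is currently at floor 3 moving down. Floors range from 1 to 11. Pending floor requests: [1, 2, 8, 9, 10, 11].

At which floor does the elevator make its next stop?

Answer: 2

Derivation:
Current floor: 3, direction: down
Requests above: [8, 9, 10, 11]
Requests below: [1, 2]
Moving down and requests lie below → nearest below is max([1, 2]) = 2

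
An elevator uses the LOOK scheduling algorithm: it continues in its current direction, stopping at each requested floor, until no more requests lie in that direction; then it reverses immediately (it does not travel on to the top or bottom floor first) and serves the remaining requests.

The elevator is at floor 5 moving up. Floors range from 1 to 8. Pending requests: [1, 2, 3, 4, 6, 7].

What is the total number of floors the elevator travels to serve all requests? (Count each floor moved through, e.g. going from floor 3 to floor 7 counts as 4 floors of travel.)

Answer: 8

Derivation:
Start at floor 5 moving up, LOOK stop order: [6, 7, 4, 3, 2, 1]
  5 → 6: |6-5| = 1, total = 1
  6 → 7: |7-6| = 1, total = 2
  7 → 4: |4-7| = 3, total = 5
  4 → 3: |3-4| = 1, total = 6
  3 → 2: |2-3| = 1, total = 7
  2 → 1: |1-2| = 1, total = 8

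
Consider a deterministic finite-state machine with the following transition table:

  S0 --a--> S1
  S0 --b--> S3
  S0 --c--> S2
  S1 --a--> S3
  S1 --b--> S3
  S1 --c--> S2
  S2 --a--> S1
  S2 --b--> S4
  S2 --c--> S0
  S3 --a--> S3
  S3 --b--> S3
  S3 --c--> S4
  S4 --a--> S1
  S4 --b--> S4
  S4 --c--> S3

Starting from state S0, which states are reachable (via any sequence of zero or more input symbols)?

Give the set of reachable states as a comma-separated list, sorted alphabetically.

Answer: S0, S1, S2, S3, S4

Derivation:
BFS from S0:
  visit S0: S0--a-->S1 (new), S0--b-->S3 (new), S0--c-->S2 (new)
  visit S1: S1--a-->S3 (seen), S1--b-->S3 (seen), S1--c-->S2 (seen)
  visit S3: S3--a-->S3 (seen), S3--b-->S3 (seen), S3--c-->S4 (new)
  visit S2: S2--a-->S1 (seen), S2--b-->S4 (seen), S2--c-->S0 (seen)
  visit S4: S4--a-->S1 (seen), S4--b-->S4 (seen), S4--c-->S3 (seen)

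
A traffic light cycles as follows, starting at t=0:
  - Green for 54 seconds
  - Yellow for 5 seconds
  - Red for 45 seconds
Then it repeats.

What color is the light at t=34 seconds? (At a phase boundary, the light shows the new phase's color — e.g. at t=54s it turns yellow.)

Answer: green

Derivation:
Cycle length = 54 + 5 + 45 = 104s
t = 34, phase_t = 34 mod 104 = 34
34 < 54 (green end) → GREEN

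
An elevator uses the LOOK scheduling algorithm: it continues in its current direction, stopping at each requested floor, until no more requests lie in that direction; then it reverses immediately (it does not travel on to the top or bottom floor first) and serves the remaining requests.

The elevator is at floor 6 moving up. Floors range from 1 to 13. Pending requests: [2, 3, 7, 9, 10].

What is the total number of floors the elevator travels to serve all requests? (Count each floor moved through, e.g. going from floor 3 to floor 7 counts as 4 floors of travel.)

Answer: 12

Derivation:
Start at floor 6 moving up, LOOK stop order: [7, 9, 10, 3, 2]
  6 → 7: |7-6| = 1, total = 1
  7 → 9: |9-7| = 2, total = 3
  9 → 10: |10-9| = 1, total = 4
  10 → 3: |3-10| = 7, total = 11
  3 → 2: |2-3| = 1, total = 12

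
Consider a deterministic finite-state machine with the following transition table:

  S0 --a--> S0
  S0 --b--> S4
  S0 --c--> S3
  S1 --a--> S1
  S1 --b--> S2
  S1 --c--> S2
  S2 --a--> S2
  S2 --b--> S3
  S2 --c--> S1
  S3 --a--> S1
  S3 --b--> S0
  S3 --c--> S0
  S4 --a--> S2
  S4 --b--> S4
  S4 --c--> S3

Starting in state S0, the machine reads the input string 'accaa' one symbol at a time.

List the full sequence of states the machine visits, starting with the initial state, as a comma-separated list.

Start: S0
  read 'a': S0 --a--> S0
  read 'c': S0 --c--> S3
  read 'c': S3 --c--> S0
  read 'a': S0 --a--> S0
  read 'a': S0 --a--> S0

Answer: S0, S0, S3, S0, S0, S0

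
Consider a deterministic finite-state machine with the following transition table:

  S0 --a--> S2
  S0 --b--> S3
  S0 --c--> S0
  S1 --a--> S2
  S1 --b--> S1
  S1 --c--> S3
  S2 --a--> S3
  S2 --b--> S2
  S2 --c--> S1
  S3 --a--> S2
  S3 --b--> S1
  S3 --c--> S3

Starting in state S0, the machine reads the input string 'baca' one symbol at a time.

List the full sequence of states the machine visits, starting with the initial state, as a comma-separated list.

Start: S0
  read 'b': S0 --b--> S3
  read 'a': S3 --a--> S2
  read 'c': S2 --c--> S1
  read 'a': S1 --a--> S2

Answer: S0, S3, S2, S1, S2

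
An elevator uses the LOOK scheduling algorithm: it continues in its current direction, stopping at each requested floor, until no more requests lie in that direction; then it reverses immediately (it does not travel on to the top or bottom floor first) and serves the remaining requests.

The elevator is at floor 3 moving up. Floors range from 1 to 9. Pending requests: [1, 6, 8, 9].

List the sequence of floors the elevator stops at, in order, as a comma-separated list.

Current: 3, moving UP
Serve above first (ascending): [6, 8, 9]
Then reverse, serve below (descending): [1]

Answer: 6, 8, 9, 1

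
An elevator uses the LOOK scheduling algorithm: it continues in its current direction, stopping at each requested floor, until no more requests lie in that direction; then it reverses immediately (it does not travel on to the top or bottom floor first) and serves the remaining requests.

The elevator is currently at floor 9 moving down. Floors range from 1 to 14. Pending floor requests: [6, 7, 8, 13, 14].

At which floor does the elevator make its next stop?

Answer: 8

Derivation:
Current floor: 9, direction: down
Requests above: [13, 14]
Requests below: [6, 7, 8]
Moving down and requests lie below → nearest below is max([6, 7, 8]) = 8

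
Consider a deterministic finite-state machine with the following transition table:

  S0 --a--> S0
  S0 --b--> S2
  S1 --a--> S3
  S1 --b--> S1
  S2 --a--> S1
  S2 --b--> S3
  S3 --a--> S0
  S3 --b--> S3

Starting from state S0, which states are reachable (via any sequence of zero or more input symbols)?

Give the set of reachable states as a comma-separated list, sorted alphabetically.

Answer: S0, S1, S2, S3

Derivation:
BFS from S0:
  visit S0: S0--a-->S0 (seen), S0--b-->S2 (new)
  visit S2: S2--a-->S1 (new), S2--b-->S3 (new)
  visit S1: S1--a-->S3 (seen), S1--b-->S1 (seen)
  visit S3: S3--a-->S0 (seen), S3--b-->S3 (seen)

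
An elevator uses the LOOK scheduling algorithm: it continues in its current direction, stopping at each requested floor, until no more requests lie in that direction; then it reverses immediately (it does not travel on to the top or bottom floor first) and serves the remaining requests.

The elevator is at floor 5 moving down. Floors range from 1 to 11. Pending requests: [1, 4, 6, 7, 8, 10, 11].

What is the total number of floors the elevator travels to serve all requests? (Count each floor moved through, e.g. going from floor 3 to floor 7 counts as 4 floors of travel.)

Start at floor 5 moving down, LOOK stop order: [4, 1, 6, 7, 8, 10, 11]
  5 → 4: |4-5| = 1, total = 1
  4 → 1: |1-4| = 3, total = 4
  1 → 6: |6-1| = 5, total = 9
  6 → 7: |7-6| = 1, total = 10
  7 → 8: |8-7| = 1, total = 11
  8 → 10: |10-8| = 2, total = 13
  10 → 11: |11-10| = 1, total = 14

Answer: 14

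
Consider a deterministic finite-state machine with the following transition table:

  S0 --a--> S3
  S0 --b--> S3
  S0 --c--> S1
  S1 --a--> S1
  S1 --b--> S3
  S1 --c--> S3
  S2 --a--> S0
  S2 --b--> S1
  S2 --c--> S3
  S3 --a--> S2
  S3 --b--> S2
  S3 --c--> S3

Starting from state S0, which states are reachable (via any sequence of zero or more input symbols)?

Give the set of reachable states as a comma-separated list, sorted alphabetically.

Answer: S0, S1, S2, S3

Derivation:
BFS from S0:
  visit S0: S0--a-->S3 (new), S0--b-->S3 (seen), S0--c-->S1 (new)
  visit S3: S3--a-->S2 (new), S3--b-->S2 (seen), S3--c-->S3 (seen)
  visit S1: S1--a-->S1 (seen), S1--b-->S3 (seen), S1--c-->S3 (seen)
  visit S2: S2--a-->S0 (seen), S2--b-->S1 (seen), S2--c-->S3 (seen)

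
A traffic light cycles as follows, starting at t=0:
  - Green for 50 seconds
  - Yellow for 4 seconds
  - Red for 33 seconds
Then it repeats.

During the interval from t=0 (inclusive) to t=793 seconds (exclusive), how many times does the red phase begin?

Cycle = 50+4+33 = 87s
red phase starts at t = k*87 + 54 for k=0,1,2,...
Need k*87+54 < 793 → k < 8.494
k ∈ {0, ..., 8} → 9 starts

Answer: 9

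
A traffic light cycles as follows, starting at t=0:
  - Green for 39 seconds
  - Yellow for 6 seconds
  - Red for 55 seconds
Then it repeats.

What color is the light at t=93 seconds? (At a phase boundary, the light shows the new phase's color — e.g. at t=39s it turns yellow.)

Answer: red

Derivation:
Cycle length = 39 + 6 + 55 = 100s
t = 93, phase_t = 93 mod 100 = 93
93 >= 45 → RED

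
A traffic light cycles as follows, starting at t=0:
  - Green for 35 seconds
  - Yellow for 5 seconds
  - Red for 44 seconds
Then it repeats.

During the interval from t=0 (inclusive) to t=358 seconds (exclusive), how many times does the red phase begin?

Answer: 4

Derivation:
Cycle = 35+5+44 = 84s
red phase starts at t = k*84 + 40 for k=0,1,2,...
Need k*84+40 < 358 → k < 3.786
k ∈ {0, ..., 3} → 4 starts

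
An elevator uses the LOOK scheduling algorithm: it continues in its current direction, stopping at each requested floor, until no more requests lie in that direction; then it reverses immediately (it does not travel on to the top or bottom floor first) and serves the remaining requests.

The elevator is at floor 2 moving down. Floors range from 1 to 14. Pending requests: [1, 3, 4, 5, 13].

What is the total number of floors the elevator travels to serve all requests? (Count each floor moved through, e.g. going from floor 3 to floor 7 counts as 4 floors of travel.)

Answer: 13

Derivation:
Start at floor 2 moving down, LOOK stop order: [1, 3, 4, 5, 13]
  2 → 1: |1-2| = 1, total = 1
  1 → 3: |3-1| = 2, total = 3
  3 → 4: |4-3| = 1, total = 4
  4 → 5: |5-4| = 1, total = 5
  5 → 13: |13-5| = 8, total = 13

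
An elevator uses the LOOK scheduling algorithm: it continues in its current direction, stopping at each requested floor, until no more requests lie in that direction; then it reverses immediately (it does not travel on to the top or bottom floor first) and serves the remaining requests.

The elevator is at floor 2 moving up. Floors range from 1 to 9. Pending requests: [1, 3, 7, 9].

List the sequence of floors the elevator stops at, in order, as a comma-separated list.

Current: 2, moving UP
Serve above first (ascending): [3, 7, 9]
Then reverse, serve below (descending): [1]

Answer: 3, 7, 9, 1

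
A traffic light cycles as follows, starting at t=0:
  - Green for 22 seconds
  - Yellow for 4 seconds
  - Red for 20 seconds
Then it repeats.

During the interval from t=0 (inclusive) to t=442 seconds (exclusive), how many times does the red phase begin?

Answer: 10

Derivation:
Cycle = 22+4+20 = 46s
red phase starts at t = k*46 + 26 for k=0,1,2,...
Need k*46+26 < 442 → k < 9.043
k ∈ {0, ..., 9} → 10 starts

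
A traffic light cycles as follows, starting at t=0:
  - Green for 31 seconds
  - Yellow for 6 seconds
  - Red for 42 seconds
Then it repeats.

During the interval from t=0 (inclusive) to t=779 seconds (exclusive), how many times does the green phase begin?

Cycle = 31+6+42 = 79s
green phase starts at t = k*79 + 0 for k=0,1,2,...
Need k*79+0 < 779 → k < 9.861
k ∈ {0, ..., 9} → 10 starts

Answer: 10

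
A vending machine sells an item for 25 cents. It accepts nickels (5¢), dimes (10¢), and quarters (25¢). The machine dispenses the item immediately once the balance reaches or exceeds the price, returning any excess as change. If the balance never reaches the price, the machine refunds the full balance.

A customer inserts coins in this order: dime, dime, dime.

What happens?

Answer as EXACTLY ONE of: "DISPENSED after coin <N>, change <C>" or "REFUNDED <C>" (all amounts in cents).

Price: 25¢
Coin 1 (dime, 10¢): balance = 10¢
Coin 2 (dime, 10¢): balance = 20¢
Coin 3 (dime, 10¢): balance = 30¢
  → balance >= price → DISPENSE, change = 30 - 25 = 5¢

Answer: DISPENSED after coin 3, change 5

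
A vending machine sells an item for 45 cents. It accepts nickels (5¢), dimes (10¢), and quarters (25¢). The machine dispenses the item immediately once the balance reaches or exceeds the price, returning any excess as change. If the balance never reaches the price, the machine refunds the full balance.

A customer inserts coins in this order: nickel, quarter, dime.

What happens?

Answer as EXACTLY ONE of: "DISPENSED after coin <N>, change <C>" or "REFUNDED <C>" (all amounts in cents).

Answer: REFUNDED 40

Derivation:
Price: 45¢
Coin 1 (nickel, 5¢): balance = 5¢
Coin 2 (quarter, 25¢): balance = 30¢
Coin 3 (dime, 10¢): balance = 40¢
All coins inserted, balance 40¢ < price 45¢ → REFUND 40¢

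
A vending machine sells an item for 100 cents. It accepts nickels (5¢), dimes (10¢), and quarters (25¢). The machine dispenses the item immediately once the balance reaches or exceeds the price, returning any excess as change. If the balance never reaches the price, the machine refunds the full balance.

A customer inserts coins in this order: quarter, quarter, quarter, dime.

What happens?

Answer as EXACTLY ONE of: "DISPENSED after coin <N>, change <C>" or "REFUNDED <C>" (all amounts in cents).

Price: 100¢
Coin 1 (quarter, 25¢): balance = 25¢
Coin 2 (quarter, 25¢): balance = 50¢
Coin 3 (quarter, 25¢): balance = 75¢
Coin 4 (dime, 10¢): balance = 85¢
All coins inserted, balance 85¢ < price 100¢ → REFUND 85¢

Answer: REFUNDED 85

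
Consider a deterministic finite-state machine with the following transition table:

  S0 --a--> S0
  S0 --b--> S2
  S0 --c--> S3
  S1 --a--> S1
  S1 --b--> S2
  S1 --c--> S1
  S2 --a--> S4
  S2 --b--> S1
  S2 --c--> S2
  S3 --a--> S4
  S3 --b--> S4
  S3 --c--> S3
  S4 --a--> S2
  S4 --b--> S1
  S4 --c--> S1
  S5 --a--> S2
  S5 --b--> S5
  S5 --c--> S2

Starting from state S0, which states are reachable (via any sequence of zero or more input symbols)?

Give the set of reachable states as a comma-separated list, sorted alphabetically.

Answer: S0, S1, S2, S3, S4

Derivation:
BFS from S0:
  visit S0: S0--a-->S0 (seen), S0--b-->S2 (new), S0--c-->S3 (new)
  visit S2: S2--a-->S4 (new), S2--b-->S1 (new), S2--c-->S2 (seen)
  visit S3: S3--a-->S4 (seen), S3--b-->S4 (seen), S3--c-->S3 (seen)
  visit S4: S4--a-->S2 (seen), S4--b-->S1 (seen), S4--c-->S1 (seen)
  visit S1: S1--a-->S1 (seen), S1--b-->S2 (seen), S1--c-->S1 (seen)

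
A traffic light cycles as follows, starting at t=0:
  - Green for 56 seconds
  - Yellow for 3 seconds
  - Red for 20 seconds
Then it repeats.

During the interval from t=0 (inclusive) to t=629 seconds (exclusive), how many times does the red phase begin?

Answer: 8

Derivation:
Cycle = 56+3+20 = 79s
red phase starts at t = k*79 + 59 for k=0,1,2,...
Need k*79+59 < 629 → k < 7.215
k ∈ {0, ..., 7} → 8 starts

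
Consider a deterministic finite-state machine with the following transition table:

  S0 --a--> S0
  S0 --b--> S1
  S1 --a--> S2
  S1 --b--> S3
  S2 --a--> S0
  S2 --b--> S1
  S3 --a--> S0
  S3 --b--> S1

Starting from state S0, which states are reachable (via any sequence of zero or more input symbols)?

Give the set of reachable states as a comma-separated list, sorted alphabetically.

BFS from S0:
  visit S0: S0--a-->S0 (seen), S0--b-->S1 (new)
  visit S1: S1--a-->S2 (new), S1--b-->S3 (new)
  visit S2: S2--a-->S0 (seen), S2--b-->S1 (seen)
  visit S3: S3--a-->S0 (seen), S3--b-->S1 (seen)

Answer: S0, S1, S2, S3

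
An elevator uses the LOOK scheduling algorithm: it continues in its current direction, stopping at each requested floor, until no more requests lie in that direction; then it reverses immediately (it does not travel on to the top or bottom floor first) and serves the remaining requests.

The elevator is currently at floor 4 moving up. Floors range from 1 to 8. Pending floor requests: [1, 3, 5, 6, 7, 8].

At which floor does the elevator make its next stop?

Current floor: 4, direction: up
Requests above: [5, 6, 7, 8]
Requests below: [1, 3]
Moving up and requests lie above → nearest above is min([5, 6, 7, 8]) = 5

Answer: 5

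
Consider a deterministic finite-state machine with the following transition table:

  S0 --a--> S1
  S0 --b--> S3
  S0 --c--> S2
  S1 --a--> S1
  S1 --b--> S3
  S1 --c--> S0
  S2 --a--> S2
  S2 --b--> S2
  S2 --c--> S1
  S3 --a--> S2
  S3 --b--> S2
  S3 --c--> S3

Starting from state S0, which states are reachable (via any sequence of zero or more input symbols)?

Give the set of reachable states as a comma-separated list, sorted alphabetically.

BFS from S0:
  visit S0: S0--a-->S1 (new), S0--b-->S3 (new), S0--c-->S2 (new)
  visit S1: S1--a-->S1 (seen), S1--b-->S3 (seen), S1--c-->S0 (seen)
  visit S3: S3--a-->S2 (seen), S3--b-->S2 (seen), S3--c-->S3 (seen)
  visit S2: S2--a-->S2 (seen), S2--b-->S2 (seen), S2--c-->S1 (seen)

Answer: S0, S1, S2, S3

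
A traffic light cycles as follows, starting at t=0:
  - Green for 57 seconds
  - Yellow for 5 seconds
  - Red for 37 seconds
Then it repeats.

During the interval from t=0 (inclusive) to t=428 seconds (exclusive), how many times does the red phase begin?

Cycle = 57+5+37 = 99s
red phase starts at t = k*99 + 62 for k=0,1,2,...
Need k*99+62 < 428 → k < 3.697
k ∈ {0, ..., 3} → 4 starts

Answer: 4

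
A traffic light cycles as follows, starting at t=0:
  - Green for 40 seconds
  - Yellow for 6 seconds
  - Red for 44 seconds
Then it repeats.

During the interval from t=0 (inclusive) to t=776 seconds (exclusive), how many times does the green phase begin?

Answer: 9

Derivation:
Cycle = 40+6+44 = 90s
green phase starts at t = k*90 + 0 for k=0,1,2,...
Need k*90+0 < 776 → k < 8.622
k ∈ {0, ..., 8} → 9 starts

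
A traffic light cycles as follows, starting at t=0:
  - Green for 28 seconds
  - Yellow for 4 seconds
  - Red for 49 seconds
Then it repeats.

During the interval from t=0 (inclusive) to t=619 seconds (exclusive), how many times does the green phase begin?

Answer: 8

Derivation:
Cycle = 28+4+49 = 81s
green phase starts at t = k*81 + 0 for k=0,1,2,...
Need k*81+0 < 619 → k < 7.642
k ∈ {0, ..., 7} → 8 starts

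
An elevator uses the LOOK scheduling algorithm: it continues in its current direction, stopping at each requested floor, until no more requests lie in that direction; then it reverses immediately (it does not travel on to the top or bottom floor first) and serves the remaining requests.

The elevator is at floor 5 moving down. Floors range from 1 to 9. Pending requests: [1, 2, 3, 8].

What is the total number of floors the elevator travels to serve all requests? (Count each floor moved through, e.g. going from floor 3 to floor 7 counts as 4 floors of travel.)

Start at floor 5 moving down, LOOK stop order: [3, 2, 1, 8]
  5 → 3: |3-5| = 2, total = 2
  3 → 2: |2-3| = 1, total = 3
  2 → 1: |1-2| = 1, total = 4
  1 → 8: |8-1| = 7, total = 11

Answer: 11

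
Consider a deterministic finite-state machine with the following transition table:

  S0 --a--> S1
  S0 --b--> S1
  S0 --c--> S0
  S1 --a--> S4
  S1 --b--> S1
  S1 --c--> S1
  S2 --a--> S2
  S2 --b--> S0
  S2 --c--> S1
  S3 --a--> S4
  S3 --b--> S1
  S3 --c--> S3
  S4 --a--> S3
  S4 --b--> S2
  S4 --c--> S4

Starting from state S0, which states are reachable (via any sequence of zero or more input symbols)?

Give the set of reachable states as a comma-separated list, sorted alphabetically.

Answer: S0, S1, S2, S3, S4

Derivation:
BFS from S0:
  visit S0: S0--a-->S1 (new), S0--b-->S1 (seen), S0--c-->S0 (seen)
  visit S1: S1--a-->S4 (new), S1--b-->S1 (seen), S1--c-->S1 (seen)
  visit S4: S4--a-->S3 (new), S4--b-->S2 (new), S4--c-->S4 (seen)
  visit S3: S3--a-->S4 (seen), S3--b-->S1 (seen), S3--c-->S3 (seen)
  visit S2: S2--a-->S2 (seen), S2--b-->S0 (seen), S2--c-->S1 (seen)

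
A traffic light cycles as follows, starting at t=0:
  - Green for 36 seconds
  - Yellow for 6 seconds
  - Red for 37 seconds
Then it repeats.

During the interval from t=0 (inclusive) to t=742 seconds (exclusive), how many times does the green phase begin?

Answer: 10

Derivation:
Cycle = 36+6+37 = 79s
green phase starts at t = k*79 + 0 for k=0,1,2,...
Need k*79+0 < 742 → k < 9.392
k ∈ {0, ..., 9} → 10 starts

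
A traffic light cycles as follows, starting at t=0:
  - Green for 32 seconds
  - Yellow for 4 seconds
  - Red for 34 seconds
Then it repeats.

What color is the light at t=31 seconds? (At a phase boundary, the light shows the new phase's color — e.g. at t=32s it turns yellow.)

Answer: green

Derivation:
Cycle length = 32 + 4 + 34 = 70s
t = 31, phase_t = 31 mod 70 = 31
31 < 32 (green end) → GREEN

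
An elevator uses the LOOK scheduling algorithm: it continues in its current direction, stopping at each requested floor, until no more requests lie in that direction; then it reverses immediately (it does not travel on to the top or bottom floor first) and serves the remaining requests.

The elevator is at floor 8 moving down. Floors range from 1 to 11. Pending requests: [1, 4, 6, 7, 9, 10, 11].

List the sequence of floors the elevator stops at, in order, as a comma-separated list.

Current: 8, moving DOWN
Serve below first (descending): [7, 6, 4, 1]
Then reverse, serve above (ascending): [9, 10, 11]

Answer: 7, 6, 4, 1, 9, 10, 11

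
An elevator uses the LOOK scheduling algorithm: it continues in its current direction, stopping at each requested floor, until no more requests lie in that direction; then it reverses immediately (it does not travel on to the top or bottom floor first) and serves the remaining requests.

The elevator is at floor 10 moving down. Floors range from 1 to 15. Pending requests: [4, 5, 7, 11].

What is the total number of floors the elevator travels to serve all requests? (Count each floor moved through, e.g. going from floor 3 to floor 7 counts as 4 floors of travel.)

Start at floor 10 moving down, LOOK stop order: [7, 5, 4, 11]
  10 → 7: |7-10| = 3, total = 3
  7 → 5: |5-7| = 2, total = 5
  5 → 4: |4-5| = 1, total = 6
  4 → 11: |11-4| = 7, total = 13

Answer: 13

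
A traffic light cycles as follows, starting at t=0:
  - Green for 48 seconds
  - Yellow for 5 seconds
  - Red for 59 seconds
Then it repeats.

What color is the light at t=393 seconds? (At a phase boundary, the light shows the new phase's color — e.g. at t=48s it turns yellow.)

Cycle length = 48 + 5 + 59 = 112s
t = 393, phase_t = 393 mod 112 = 57
57 >= 53 → RED

Answer: red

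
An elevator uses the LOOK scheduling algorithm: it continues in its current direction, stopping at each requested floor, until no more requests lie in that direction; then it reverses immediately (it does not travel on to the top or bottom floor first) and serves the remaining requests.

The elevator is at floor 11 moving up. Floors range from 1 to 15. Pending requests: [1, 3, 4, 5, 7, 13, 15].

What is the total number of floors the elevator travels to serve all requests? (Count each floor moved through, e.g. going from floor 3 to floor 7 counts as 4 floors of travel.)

Answer: 18

Derivation:
Start at floor 11 moving up, LOOK stop order: [13, 15, 7, 5, 4, 3, 1]
  11 → 13: |13-11| = 2, total = 2
  13 → 15: |15-13| = 2, total = 4
  15 → 7: |7-15| = 8, total = 12
  7 → 5: |5-7| = 2, total = 14
  5 → 4: |4-5| = 1, total = 15
  4 → 3: |3-4| = 1, total = 16
  3 → 1: |1-3| = 2, total = 18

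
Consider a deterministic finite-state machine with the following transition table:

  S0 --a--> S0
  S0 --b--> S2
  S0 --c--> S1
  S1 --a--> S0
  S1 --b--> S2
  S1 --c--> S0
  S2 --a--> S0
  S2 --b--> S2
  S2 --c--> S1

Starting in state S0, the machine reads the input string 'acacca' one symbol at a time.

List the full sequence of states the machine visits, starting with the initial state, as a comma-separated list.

Start: S0
  read 'a': S0 --a--> S0
  read 'c': S0 --c--> S1
  read 'a': S1 --a--> S0
  read 'c': S0 --c--> S1
  read 'c': S1 --c--> S0
  read 'a': S0 --a--> S0

Answer: S0, S0, S1, S0, S1, S0, S0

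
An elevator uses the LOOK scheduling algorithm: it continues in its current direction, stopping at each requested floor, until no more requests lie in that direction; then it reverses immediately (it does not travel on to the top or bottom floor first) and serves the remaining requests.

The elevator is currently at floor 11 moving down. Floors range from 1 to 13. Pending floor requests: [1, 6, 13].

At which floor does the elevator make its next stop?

Answer: 6

Derivation:
Current floor: 11, direction: down
Requests above: [13]
Requests below: [1, 6]
Moving down and requests lie below → nearest below is max([1, 6]) = 6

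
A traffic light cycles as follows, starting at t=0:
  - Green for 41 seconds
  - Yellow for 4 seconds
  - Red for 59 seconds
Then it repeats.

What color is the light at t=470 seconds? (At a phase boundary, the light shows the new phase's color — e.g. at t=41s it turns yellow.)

Answer: red

Derivation:
Cycle length = 41 + 4 + 59 = 104s
t = 470, phase_t = 470 mod 104 = 54
54 >= 45 → RED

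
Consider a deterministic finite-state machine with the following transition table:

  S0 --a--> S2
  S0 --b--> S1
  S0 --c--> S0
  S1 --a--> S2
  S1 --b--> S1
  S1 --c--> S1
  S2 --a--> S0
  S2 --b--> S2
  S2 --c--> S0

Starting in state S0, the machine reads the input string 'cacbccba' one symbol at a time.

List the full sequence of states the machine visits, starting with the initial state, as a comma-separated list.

Answer: S0, S0, S2, S0, S1, S1, S1, S1, S2

Derivation:
Start: S0
  read 'c': S0 --c--> S0
  read 'a': S0 --a--> S2
  read 'c': S2 --c--> S0
  read 'b': S0 --b--> S1
  read 'c': S1 --c--> S1
  read 'c': S1 --c--> S1
  read 'b': S1 --b--> S1
  read 'a': S1 --a--> S2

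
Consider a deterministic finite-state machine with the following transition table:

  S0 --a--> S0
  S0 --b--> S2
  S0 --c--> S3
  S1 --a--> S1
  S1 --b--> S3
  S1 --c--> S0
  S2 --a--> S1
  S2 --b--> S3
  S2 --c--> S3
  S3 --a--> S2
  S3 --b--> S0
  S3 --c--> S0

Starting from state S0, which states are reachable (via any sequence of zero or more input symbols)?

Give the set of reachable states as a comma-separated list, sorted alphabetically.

BFS from S0:
  visit S0: S0--a-->S0 (seen), S0--b-->S2 (new), S0--c-->S3 (new)
  visit S2: S2--a-->S1 (new), S2--b-->S3 (seen), S2--c-->S3 (seen)
  visit S3: S3--a-->S2 (seen), S3--b-->S0 (seen), S3--c-->S0 (seen)
  visit S1: S1--a-->S1 (seen), S1--b-->S3 (seen), S1--c-->S0 (seen)

Answer: S0, S1, S2, S3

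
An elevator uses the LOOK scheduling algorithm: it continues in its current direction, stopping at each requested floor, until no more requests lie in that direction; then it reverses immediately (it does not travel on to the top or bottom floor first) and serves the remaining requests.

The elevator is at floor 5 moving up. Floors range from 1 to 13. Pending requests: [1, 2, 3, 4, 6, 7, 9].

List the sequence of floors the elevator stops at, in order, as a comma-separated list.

Current: 5, moving UP
Serve above first (ascending): [6, 7, 9]
Then reverse, serve below (descending): [4, 3, 2, 1]

Answer: 6, 7, 9, 4, 3, 2, 1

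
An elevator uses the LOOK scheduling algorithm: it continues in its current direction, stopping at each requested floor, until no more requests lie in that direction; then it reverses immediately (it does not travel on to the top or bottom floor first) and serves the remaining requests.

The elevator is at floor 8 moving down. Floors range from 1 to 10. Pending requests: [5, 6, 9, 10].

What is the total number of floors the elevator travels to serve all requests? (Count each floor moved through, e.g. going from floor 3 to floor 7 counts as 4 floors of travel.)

Answer: 8

Derivation:
Start at floor 8 moving down, LOOK stop order: [6, 5, 9, 10]
  8 → 6: |6-8| = 2, total = 2
  6 → 5: |5-6| = 1, total = 3
  5 → 9: |9-5| = 4, total = 7
  9 → 10: |10-9| = 1, total = 8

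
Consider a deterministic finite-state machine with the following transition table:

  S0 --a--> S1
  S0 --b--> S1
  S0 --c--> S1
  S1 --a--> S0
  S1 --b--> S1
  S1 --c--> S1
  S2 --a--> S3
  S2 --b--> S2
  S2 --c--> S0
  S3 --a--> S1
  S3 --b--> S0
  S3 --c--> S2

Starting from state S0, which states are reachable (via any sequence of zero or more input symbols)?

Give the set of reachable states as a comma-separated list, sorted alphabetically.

Answer: S0, S1

Derivation:
BFS from S0:
  visit S0: S0--a-->S1 (new), S0--b-->S1 (seen), S0--c-->S1 (seen)
  visit S1: S1--a-->S0 (seen), S1--b-->S1 (seen), S1--c-->S1 (seen)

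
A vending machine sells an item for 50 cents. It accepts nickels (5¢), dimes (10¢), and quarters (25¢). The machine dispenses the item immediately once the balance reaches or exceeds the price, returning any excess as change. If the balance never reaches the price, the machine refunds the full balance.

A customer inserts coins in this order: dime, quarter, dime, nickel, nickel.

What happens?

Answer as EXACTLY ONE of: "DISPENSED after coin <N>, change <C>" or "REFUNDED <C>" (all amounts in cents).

Answer: DISPENSED after coin 4, change 0

Derivation:
Price: 50¢
Coin 1 (dime, 10¢): balance = 10¢
Coin 2 (quarter, 25¢): balance = 35¢
Coin 3 (dime, 10¢): balance = 45¢
Coin 4 (nickel, 5¢): balance = 50¢
  → balance >= price → DISPENSE, change = 50 - 50 = 0¢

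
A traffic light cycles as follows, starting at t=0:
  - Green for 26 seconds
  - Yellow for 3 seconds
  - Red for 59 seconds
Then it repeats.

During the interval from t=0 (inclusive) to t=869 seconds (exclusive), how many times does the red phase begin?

Cycle = 26+3+59 = 88s
red phase starts at t = k*88 + 29 for k=0,1,2,...
Need k*88+29 < 869 → k < 9.545
k ∈ {0, ..., 9} → 10 starts

Answer: 10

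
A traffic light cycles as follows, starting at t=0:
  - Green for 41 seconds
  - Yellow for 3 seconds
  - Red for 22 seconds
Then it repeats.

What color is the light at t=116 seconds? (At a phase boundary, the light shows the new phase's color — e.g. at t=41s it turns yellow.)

Answer: red

Derivation:
Cycle length = 41 + 3 + 22 = 66s
t = 116, phase_t = 116 mod 66 = 50
50 >= 44 → RED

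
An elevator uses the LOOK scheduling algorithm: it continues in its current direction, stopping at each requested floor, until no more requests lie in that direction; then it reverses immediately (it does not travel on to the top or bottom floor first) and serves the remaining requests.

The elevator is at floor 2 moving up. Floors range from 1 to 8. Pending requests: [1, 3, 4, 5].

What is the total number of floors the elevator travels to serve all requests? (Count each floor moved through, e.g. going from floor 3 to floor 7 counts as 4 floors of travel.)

Answer: 7

Derivation:
Start at floor 2 moving up, LOOK stop order: [3, 4, 5, 1]
  2 → 3: |3-2| = 1, total = 1
  3 → 4: |4-3| = 1, total = 2
  4 → 5: |5-4| = 1, total = 3
  5 → 1: |1-5| = 4, total = 7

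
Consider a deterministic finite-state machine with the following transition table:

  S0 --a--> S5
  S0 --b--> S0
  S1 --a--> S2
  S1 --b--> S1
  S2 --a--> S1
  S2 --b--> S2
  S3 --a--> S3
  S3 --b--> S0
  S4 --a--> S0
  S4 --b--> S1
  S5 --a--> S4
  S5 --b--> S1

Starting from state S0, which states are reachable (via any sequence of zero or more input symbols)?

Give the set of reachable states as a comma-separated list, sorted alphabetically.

Answer: S0, S1, S2, S4, S5

Derivation:
BFS from S0:
  visit S0: S0--a-->S5 (new), S0--b-->S0 (seen)
  visit S5: S5--a-->S4 (new), S5--b-->S1 (new)
  visit S4: S4--a-->S0 (seen), S4--b-->S1 (seen)
  visit S1: S1--a-->S2 (new), S1--b-->S1 (seen)
  visit S2: S2--a-->S1 (seen), S2--b-->S2 (seen)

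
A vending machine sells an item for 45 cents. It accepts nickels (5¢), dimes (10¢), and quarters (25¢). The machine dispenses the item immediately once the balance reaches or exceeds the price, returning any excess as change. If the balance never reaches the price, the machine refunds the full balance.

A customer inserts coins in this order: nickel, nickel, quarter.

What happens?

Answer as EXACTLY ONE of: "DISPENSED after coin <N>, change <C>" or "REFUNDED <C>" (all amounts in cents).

Price: 45¢
Coin 1 (nickel, 5¢): balance = 5¢
Coin 2 (nickel, 5¢): balance = 10¢
Coin 3 (quarter, 25¢): balance = 35¢
All coins inserted, balance 35¢ < price 45¢ → REFUND 35¢

Answer: REFUNDED 35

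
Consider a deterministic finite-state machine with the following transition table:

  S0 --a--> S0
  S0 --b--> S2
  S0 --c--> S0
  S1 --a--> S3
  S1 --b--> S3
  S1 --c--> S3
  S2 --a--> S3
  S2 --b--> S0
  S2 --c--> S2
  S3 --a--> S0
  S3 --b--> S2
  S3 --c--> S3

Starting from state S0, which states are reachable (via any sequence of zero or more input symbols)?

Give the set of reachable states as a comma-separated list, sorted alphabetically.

Answer: S0, S2, S3

Derivation:
BFS from S0:
  visit S0: S0--a-->S0 (seen), S0--b-->S2 (new), S0--c-->S0 (seen)
  visit S2: S2--a-->S3 (new), S2--b-->S0 (seen), S2--c-->S2 (seen)
  visit S3: S3--a-->S0 (seen), S3--b-->S2 (seen), S3--c-->S3 (seen)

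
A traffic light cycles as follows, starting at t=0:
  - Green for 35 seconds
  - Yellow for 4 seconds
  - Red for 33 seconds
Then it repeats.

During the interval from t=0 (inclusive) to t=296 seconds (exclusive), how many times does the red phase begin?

Answer: 4

Derivation:
Cycle = 35+4+33 = 72s
red phase starts at t = k*72 + 39 for k=0,1,2,...
Need k*72+39 < 296 → k < 3.569
k ∈ {0, ..., 3} → 4 starts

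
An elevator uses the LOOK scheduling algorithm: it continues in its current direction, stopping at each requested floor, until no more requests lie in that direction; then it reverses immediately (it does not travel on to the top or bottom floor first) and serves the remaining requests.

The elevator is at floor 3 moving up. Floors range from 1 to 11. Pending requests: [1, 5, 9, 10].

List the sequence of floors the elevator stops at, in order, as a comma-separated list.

Answer: 5, 9, 10, 1

Derivation:
Current: 3, moving UP
Serve above first (ascending): [5, 9, 10]
Then reverse, serve below (descending): [1]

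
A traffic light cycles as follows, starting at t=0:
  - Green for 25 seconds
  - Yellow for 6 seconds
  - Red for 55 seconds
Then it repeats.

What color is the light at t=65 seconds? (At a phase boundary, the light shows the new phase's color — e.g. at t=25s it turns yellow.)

Cycle length = 25 + 6 + 55 = 86s
t = 65, phase_t = 65 mod 86 = 65
65 >= 31 → RED

Answer: red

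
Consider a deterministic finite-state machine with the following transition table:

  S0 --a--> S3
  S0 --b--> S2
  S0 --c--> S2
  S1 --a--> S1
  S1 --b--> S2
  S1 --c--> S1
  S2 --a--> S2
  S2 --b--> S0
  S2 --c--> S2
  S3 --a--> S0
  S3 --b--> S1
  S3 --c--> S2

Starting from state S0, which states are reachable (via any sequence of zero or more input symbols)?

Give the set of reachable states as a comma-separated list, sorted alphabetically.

BFS from S0:
  visit S0: S0--a-->S3 (new), S0--b-->S2 (new), S0--c-->S2 (seen)
  visit S3: S3--a-->S0 (seen), S3--b-->S1 (new), S3--c-->S2 (seen)
  visit S2: S2--a-->S2 (seen), S2--b-->S0 (seen), S2--c-->S2 (seen)
  visit S1: S1--a-->S1 (seen), S1--b-->S2 (seen), S1--c-->S1 (seen)

Answer: S0, S1, S2, S3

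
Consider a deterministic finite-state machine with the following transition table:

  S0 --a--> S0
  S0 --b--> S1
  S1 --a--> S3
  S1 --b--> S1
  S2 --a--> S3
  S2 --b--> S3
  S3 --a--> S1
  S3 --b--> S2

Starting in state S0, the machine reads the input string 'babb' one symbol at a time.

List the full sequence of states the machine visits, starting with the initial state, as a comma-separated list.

Answer: S0, S1, S3, S2, S3

Derivation:
Start: S0
  read 'b': S0 --b--> S1
  read 'a': S1 --a--> S3
  read 'b': S3 --b--> S2
  read 'b': S2 --b--> S3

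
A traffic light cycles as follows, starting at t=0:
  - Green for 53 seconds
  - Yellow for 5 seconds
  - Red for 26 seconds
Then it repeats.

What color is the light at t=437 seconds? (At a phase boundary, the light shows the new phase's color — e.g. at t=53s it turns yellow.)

Cycle length = 53 + 5 + 26 = 84s
t = 437, phase_t = 437 mod 84 = 17
17 < 53 (green end) → GREEN

Answer: green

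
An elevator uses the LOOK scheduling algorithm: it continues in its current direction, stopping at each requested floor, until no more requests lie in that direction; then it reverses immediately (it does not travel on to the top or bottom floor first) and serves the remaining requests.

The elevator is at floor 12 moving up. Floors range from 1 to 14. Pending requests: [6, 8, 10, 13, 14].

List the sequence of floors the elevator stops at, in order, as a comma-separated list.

Answer: 13, 14, 10, 8, 6

Derivation:
Current: 12, moving UP
Serve above first (ascending): [13, 14]
Then reverse, serve below (descending): [10, 8, 6]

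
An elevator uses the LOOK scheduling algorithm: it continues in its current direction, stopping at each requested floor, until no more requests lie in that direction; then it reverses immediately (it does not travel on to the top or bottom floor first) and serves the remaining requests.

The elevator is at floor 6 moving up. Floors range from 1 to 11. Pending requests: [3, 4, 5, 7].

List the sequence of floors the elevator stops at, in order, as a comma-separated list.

Current: 6, moving UP
Serve above first (ascending): [7]
Then reverse, serve below (descending): [5, 4, 3]

Answer: 7, 5, 4, 3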